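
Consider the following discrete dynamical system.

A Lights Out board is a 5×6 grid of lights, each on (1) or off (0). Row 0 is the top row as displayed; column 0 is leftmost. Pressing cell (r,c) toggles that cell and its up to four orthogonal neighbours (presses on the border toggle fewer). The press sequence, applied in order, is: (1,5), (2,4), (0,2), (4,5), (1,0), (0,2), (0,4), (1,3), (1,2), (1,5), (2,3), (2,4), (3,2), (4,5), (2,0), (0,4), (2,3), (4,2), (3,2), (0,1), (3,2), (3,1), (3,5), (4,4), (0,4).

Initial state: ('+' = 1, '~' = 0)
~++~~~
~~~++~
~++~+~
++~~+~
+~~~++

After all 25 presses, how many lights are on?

k=0  ~++~~~
~~~++~
~++~+~
++~~+~
+~~~++
k=1  ~++~~+
~~~+~+
~++~++
++~~+~
+~~~++
k=2  ~++~~+
~~~+++
~+++~~
++~~~~
+~~~++
k=3  ~~~+~+
~~++++
~+++~~
++~~~~
+~~~++
k=4  ~~~+~+
~~++++
~+++~~
++~~~+
+~~~~~
k=5  +~~+~+
++++++
++++~~
++~~~+
+~~~~~
k=6  +++~~+
++~+++
++++~~
++~~~+
+~~~~~
k=7  +++++~
++~+~+
++++~~
++~~~+
+~~~~~
k=8  +++~+~
+++~++
+++~~~
++~~~+
+~~~~~
k=9  ++~~+~
+~~+++
++~~~~
++~~~+
+~~~~~
k=10  ++~~++
+~~+~~
++~~~+
++~~~+
+~~~~~
k=11  ++~~++
+~~~~~
++++++
++~+~+
+~~~~~
k=12  ++~~++
+~~~+~
+++~~~
++~+++
+~~~~~
k=13  ++~~++
+~~~+~
++~~~~
+~+~++
+~+~~~
k=14  ++~~++
+~~~+~
++~~~~
+~+~+~
+~+~++
k=15  ++~~++
~~~~+~
~~~~~~
~~+~+~
+~+~++
k=16  ++~+~~
~~~~~~
~~~~~~
~~+~+~
+~+~++
k=17  ++~+~~
~~~+~~
~~+++~
~~+++~
+~+~++
k=18  ++~+~~
~~~+~~
~~+++~
~~~++~
++~+++
k=19  ++~+~~
~~~+~~
~~~++~
~++~+~
++++++
k=20  ~~++~~
~+~+~~
~~~++~
~++~+~
++++++
k=21  ~~++~~
~+~+~~
~~+++~
~~~++~
++~+++
k=22  ~~++~~
~+~+~~
~++++~
+++++~
+~~+++
k=23  ~~++~~
~+~+~~
~+++++
++++~+
+~~++~
k=24  ~~++~~
~+~+~~
~+++++
++++++
+~~~~+
k=25  ~~+~++
~+~++~
~+++++
++++++
+~~~~+

19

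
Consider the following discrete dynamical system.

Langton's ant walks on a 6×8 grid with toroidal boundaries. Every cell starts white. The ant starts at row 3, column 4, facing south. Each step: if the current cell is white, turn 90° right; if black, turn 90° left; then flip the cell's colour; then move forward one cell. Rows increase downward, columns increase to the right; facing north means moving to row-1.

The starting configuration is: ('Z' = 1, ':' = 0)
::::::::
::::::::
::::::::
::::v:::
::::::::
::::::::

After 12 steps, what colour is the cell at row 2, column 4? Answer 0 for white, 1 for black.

1

t=0: ::::::::
::::::::
::::::::
::::v:::
::::::::
::::::::
t=1: ::::::::
::::::::
::::::::
:::<Z:::
::::::::
::::::::
t=2: ::::::::
::::::::
:::^::::
:::ZZ:::
::::::::
::::::::
t=3: ::::::::
::::::::
:::Z>:::
:::ZZ:::
::::::::
::::::::
t=4: ::::::::
::::::::
:::ZZ:::
:::Zv:::
::::::::
::::::::
t=5: ::::::::
::::::::
:::ZZ:::
:::Z:>::
::::::::
::::::::
t=6: ::::::::
::::::::
:::ZZ:::
:::Z:Z::
:::::v::
::::::::
t=7: ::::::::
::::::::
:::ZZ:::
:::Z:Z::
::::<Z::
::::::::
t=8: ::::::::
::::::::
:::ZZ:::
:::Z^Z::
::::ZZ::
::::::::
t=9: ::::::::
::::::::
:::ZZ:::
:::ZZ>::
::::ZZ::
::::::::
t=10: ::::::::
::::::::
:::ZZ^::
:::ZZ:::
::::ZZ::
::::::::
t=11: ::::::::
::::::::
:::ZZZ>:
:::ZZ:::
::::ZZ::
::::::::
t=12: ::::::::
::::::::
:::ZZZZ:
:::ZZ:v:
::::ZZ::
::::::::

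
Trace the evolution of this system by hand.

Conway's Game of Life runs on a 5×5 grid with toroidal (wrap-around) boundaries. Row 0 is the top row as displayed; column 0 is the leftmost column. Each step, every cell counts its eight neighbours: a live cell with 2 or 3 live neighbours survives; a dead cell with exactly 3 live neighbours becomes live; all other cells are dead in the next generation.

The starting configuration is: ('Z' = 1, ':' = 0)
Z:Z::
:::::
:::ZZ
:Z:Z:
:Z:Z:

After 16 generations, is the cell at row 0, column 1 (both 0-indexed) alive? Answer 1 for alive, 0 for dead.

1

k=0  Z:Z::
:::::
:::ZZ
:Z:Z:
:Z:Z:
k=1  :ZZ::
:::ZZ
::ZZZ
Z::Z:
ZZ:ZZ
k=2  :Z:::
ZZ::Z
Z:Z::
:::::
:::Z:
k=3  :ZZ:Z
::Z:Z
Z:::Z
:::::
:::::
k=4  ZZZ::
::Z:Z
Z::ZZ
:::::
:::::
k=5  ZZZZ:
::Z::
Z::ZZ
::::Z
:Z:::
k=6  Z::Z:
:::::
Z::ZZ
:::ZZ
:Z:ZZ
k=7  Z:ZZ:
Z::Z:
Z::Z:
:::::
:::::
k=8  :ZZZ:
Z::Z:
:::::
:::::
:::::
k=9  :ZZZZ
:Z:ZZ
:::::
:::::
::Z::
k=10  :Z::Z
:Z::Z
:::::
:::::
:ZZ::
k=11  :Z:Z:
:::::
:::::
:::::
ZZZ::
k=12  ZZ:::
:::::
:::::
:Z:::
ZZZ::
k=13  Z:Z::
:::::
:::::
ZZZ::
::Z::
k=14  :Z:::
:::::
:Z:::
:ZZ::
Z:ZZ:
k=15  :ZZ::
:::::
:ZZ::
Z::Z:
Z::Z:
k=16  :ZZ::
:::::
:ZZ::
Z::Z:
Z::Z:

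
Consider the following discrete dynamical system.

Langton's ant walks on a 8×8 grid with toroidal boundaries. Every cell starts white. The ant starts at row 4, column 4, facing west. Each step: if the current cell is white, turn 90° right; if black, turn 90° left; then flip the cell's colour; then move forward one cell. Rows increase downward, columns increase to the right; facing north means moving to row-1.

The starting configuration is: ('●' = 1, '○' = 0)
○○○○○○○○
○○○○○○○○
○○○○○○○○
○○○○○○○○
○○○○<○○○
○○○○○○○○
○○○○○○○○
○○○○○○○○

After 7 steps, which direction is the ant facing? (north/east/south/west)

north

0) ○○○○○○○○
○○○○○○○○
○○○○○○○○
○○○○○○○○
○○○○<○○○
○○○○○○○○
○○○○○○○○
○○○○○○○○
1) ○○○○○○○○
○○○○○○○○
○○○○○○○○
○○○○^○○○
○○○○●○○○
○○○○○○○○
○○○○○○○○
○○○○○○○○
2) ○○○○○○○○
○○○○○○○○
○○○○○○○○
○○○○●>○○
○○○○●○○○
○○○○○○○○
○○○○○○○○
○○○○○○○○
3) ○○○○○○○○
○○○○○○○○
○○○○○○○○
○○○○●●○○
○○○○●v○○
○○○○○○○○
○○○○○○○○
○○○○○○○○
4) ○○○○○○○○
○○○○○○○○
○○○○○○○○
○○○○●●○○
○○○○<●○○
○○○○○○○○
○○○○○○○○
○○○○○○○○
5) ○○○○○○○○
○○○○○○○○
○○○○○○○○
○○○○●●○○
○○○○○●○○
○○○○v○○○
○○○○○○○○
○○○○○○○○
6) ○○○○○○○○
○○○○○○○○
○○○○○○○○
○○○○●●○○
○○○○○●○○
○○○<●○○○
○○○○○○○○
○○○○○○○○
7) ○○○○○○○○
○○○○○○○○
○○○○○○○○
○○○○●●○○
○○○^○●○○
○○○●●○○○
○○○○○○○○
○○○○○○○○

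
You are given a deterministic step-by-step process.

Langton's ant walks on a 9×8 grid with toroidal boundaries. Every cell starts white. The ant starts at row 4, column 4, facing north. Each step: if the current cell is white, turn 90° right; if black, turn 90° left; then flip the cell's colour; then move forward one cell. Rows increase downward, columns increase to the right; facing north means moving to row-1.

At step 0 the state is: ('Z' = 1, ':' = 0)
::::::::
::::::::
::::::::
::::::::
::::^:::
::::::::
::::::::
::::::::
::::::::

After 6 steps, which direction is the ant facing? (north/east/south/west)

north

gen 0: ::::::::
::::::::
::::::::
::::::::
::::^:::
::::::::
::::::::
::::::::
::::::::
gen 1: ::::::::
::::::::
::::::::
::::::::
::::Z>::
::::::::
::::::::
::::::::
::::::::
gen 2: ::::::::
::::::::
::::::::
::::::::
::::ZZ::
:::::v::
::::::::
::::::::
::::::::
gen 3: ::::::::
::::::::
::::::::
::::::::
::::ZZ::
::::<Z::
::::::::
::::::::
::::::::
gen 4: ::::::::
::::::::
::::::::
::::::::
::::^Z::
::::ZZ::
::::::::
::::::::
::::::::
gen 5: ::::::::
::::::::
::::::::
::::::::
:::<:Z::
::::ZZ::
::::::::
::::::::
::::::::
gen 6: ::::::::
::::::::
::::::::
:::^::::
:::Z:Z::
::::ZZ::
::::::::
::::::::
::::::::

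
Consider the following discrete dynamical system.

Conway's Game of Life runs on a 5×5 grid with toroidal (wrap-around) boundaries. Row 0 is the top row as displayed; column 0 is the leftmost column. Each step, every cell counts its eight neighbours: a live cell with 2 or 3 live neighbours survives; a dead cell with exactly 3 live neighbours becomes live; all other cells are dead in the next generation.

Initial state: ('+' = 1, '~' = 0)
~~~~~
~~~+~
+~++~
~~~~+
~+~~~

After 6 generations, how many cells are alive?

6

step 0: ~~~~~
~~~+~
+~++~
~~~~+
~+~~~
step 1: ~~~~~
~~+++
~~++~
+++++
~~~~~
step 2: ~~~+~
~~+~+
~~~~~
++~~+
+++++
step 3: ~~~~~
~~~+~
~+~++
~~~~~
~~~~~
step 4: ~~~~~
~~+++
~~+++
~~~~~
~~~~~
step 5: ~~~+~
~~+~+
~~+~+
~~~+~
~~~~~
step 6: ~~~+~
~~+~+
~~+~+
~~~+~
~~~~~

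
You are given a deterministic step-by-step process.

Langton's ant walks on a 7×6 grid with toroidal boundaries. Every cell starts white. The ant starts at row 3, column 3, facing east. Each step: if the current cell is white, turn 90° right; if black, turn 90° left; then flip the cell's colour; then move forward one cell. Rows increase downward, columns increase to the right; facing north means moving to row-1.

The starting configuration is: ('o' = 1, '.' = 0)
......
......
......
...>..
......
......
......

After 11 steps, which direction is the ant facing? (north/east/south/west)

north

[0] ......
......
......
...>..
......
......
......
[1] ......
......
......
...o..
...v..
......
......
[2] ......
......
......
...o..
..<o..
......
......
[3] ......
......
......
..^o..
..oo..
......
......
[4] ......
......
......
..o>..
..oo..
......
......
[5] ......
......
...^..
..o...
..oo..
......
......
[6] ......
......
...o>.
..o...
..oo..
......
......
[7] ......
......
...oo.
..o.v.
..oo..
......
......
[8] ......
......
...oo.
..o<o.
..oo..
......
......
[9] ......
......
...^o.
..ooo.
..oo..
......
......
[10] ......
......
..<.o.
..ooo.
..oo..
......
......
[11] ......
..^...
..o.o.
..ooo.
..oo..
......
......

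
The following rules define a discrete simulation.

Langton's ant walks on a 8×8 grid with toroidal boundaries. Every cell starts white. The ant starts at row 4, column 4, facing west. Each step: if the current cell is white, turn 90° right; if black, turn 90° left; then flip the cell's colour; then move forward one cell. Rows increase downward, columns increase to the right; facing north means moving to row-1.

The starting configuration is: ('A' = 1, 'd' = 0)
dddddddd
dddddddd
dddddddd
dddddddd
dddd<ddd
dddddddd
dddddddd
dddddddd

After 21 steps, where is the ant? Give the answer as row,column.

step 0: dddddddd
dddddddd
dddddddd
dddddddd
dddd<ddd
dddddddd
dddddddd
dddddddd
step 1: dddddddd
dddddddd
dddddddd
dddd^ddd
ddddAddd
dddddddd
dddddddd
dddddddd
step 2: dddddddd
dddddddd
dddddddd
ddddA>dd
ddddAddd
dddddddd
dddddddd
dddddddd
step 3: dddddddd
dddddddd
dddddddd
ddddAAdd
ddddAvdd
dddddddd
dddddddd
dddddddd
step 4: dddddddd
dddddddd
dddddddd
ddddAAdd
dddd<Add
dddddddd
dddddddd
dddddddd
step 5: dddddddd
dddddddd
dddddddd
ddddAAdd
dddddAdd
ddddvddd
dddddddd
dddddddd
step 6: dddddddd
dddddddd
dddddddd
ddddAAdd
dddddAdd
ddd<Addd
dddddddd
dddddddd
step 7: dddddddd
dddddddd
dddddddd
ddddAAdd
ddd^dAdd
dddAAddd
dddddddd
dddddddd
step 8: dddddddd
dddddddd
dddddddd
ddddAAdd
dddA>Add
dddAAddd
dddddddd
dddddddd
step 9: dddddddd
dddddddd
dddddddd
ddddAAdd
dddAAAdd
dddAvddd
dddddddd
dddddddd
step 10: dddddddd
dddddddd
dddddddd
ddddAAdd
dddAAAdd
dddAd>dd
dddddddd
dddddddd
step 11: dddddddd
dddddddd
dddddddd
ddddAAdd
dddAAAdd
dddAdAdd
dddddvdd
dddddddd
step 12: dddddddd
dddddddd
dddddddd
ddddAAdd
dddAAAdd
dddAdAdd
dddd<Add
dddddddd
step 13: dddddddd
dddddddd
dddddddd
ddddAAdd
dddAAAdd
dddA^Add
ddddAAdd
dddddddd
step 14: dddddddd
dddddddd
dddddddd
ddddAAdd
dddAAAdd
dddAA>dd
ddddAAdd
dddddddd
step 15: dddddddd
dddddddd
dddddddd
ddddAAdd
dddAA^dd
dddAAddd
ddddAAdd
dddddddd
step 16: dddddddd
dddddddd
dddddddd
ddddAAdd
dddA<ddd
dddAAddd
ddddAAdd
dddddddd
step 17: dddddddd
dddddddd
dddddddd
ddddAAdd
dddAdddd
dddAvddd
ddddAAdd
dddddddd
step 18: dddddddd
dddddddd
dddddddd
ddddAAdd
dddAdddd
dddAd>dd
ddddAAdd
dddddddd
step 19: dddddddd
dddddddd
dddddddd
ddddAAdd
dddAdddd
dddAdAdd
ddddAvdd
dddddddd
step 20: dddddddd
dddddddd
dddddddd
ddddAAdd
dddAdddd
dddAdAdd
ddddAd>d
dddddddd
step 21: dddddddd
dddddddd
dddddddd
ddddAAdd
dddAdddd
dddAdAdd
ddddAdAd
ddddddvd

7,6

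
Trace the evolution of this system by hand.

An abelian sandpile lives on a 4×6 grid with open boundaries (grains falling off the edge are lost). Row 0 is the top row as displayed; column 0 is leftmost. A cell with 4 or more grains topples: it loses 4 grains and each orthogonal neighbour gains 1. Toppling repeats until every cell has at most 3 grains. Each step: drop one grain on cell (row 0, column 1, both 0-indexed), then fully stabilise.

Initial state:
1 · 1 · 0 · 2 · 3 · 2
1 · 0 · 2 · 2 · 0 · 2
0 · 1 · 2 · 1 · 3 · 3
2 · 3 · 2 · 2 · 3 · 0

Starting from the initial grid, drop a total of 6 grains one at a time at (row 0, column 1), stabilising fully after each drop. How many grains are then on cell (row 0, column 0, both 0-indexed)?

[0] 1 · 1 · 0 · 2 · 3 · 2
1 · 0 · 2 · 2 · 0 · 2
0 · 1 · 2 · 1 · 3 · 3
2 · 3 · 2 · 2 · 3 · 0
[1] 1 · 2 · 0 · 2 · 3 · 2
1 · 0 · 2 · 2 · 0 · 2
0 · 1 · 2 · 1 · 3 · 3
2 · 3 · 2 · 2 · 3 · 0
[2] 1 · 3 · 0 · 2 · 3 · 2
1 · 0 · 2 · 2 · 0 · 2
0 · 1 · 2 · 1 · 3 · 3
2 · 3 · 2 · 2 · 3 · 0
[3] 2 · 0 · 1 · 2 · 3 · 2
1 · 1 · 2 · 2 · 0 · 2
0 · 1 · 2 · 1 · 3 · 3
2 · 3 · 2 · 2 · 3 · 0
[4] 2 · 1 · 1 · 2 · 3 · 2
1 · 1 · 2 · 2 · 0 · 2
0 · 1 · 2 · 1 · 3 · 3
2 · 3 · 2 · 2 · 3 · 0
[5] 2 · 2 · 1 · 2 · 3 · 2
1 · 1 · 2 · 2 · 0 · 2
0 · 1 · 2 · 1 · 3 · 3
2 · 3 · 2 · 2 · 3 · 0
[6] 2 · 3 · 1 · 2 · 3 · 2
1 · 1 · 2 · 2 · 0 · 2
0 · 1 · 2 · 1 · 3 · 3
2 · 3 · 2 · 2 · 3 · 0

2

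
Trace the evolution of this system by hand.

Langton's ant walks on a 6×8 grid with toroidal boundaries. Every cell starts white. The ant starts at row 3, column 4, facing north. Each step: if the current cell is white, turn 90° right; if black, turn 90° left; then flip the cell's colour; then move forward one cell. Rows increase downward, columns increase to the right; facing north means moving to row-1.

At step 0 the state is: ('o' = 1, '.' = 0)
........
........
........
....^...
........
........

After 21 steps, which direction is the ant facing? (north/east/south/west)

west

gen 0: ........
........
........
....^...
........
........
gen 1: ........
........
........
....o>..
........
........
gen 2: ........
........
........
....oo..
.....v..
........
gen 3: ........
........
........
....oo..
....<o..
........
gen 4: ........
........
........
....^o..
....oo..
........
gen 5: ........
........
........
...<.o..
....oo..
........
gen 6: ........
........
...^....
...o.o..
....oo..
........
gen 7: ........
........
...o>...
...o.o..
....oo..
........
gen 8: ........
........
...oo...
...ovo..
....oo..
........
gen 9: ........
........
...oo...
...<oo..
....oo..
........
gen 10: ........
........
...oo...
....oo..
...voo..
........
gen 11: ........
........
...oo...
....oo..
..<ooo..
........
gen 12: ........
........
...oo...
..^.oo..
..oooo..
........
gen 13: ........
........
...oo...
..o>oo..
..oooo..
........
gen 14: ........
........
...oo...
..oooo..
..ovoo..
........
gen 15: ........
........
...oo...
..oooo..
..o.>o..
........
gen 16: ........
........
...oo...
..oo^o..
..o..o..
........
gen 17: ........
........
...oo...
..o<.o..
..o..o..
........
gen 18: ........
........
...oo...
..o..o..
..ov.o..
........
gen 19: ........
........
...oo...
..o..o..
..<o.o..
........
gen 20: ........
........
...oo...
..o..o..
...o.o..
..v.....
gen 21: ........
........
...oo...
..o..o..
...o.o..
.<o.....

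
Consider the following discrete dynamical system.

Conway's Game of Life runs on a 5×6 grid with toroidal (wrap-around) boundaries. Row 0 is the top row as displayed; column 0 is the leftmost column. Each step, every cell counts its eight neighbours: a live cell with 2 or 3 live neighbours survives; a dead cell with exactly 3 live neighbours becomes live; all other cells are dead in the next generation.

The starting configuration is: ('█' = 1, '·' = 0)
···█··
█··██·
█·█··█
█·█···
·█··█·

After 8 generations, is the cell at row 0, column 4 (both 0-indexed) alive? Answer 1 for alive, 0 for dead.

1

k=0  ···█··
█··██·
█·█··█
█·█···
·█··█·
k=1  ··██·█
█████·
█·█·█·
█·██··
·███··
k=2  ·····█
█·····
█···█·
█···██
█·····
k=3  █····█
█·····
██··█·
██··█·
█···█·
k=4  ██····
······
······
···██·
····█·
k=5  ······
······
······
···██·
···███
k=6  ····█·
······
······
···█·█
···█·█
k=7  ····█·
······
······
······
···█·█
k=8  ····█·
······
······
······
····█·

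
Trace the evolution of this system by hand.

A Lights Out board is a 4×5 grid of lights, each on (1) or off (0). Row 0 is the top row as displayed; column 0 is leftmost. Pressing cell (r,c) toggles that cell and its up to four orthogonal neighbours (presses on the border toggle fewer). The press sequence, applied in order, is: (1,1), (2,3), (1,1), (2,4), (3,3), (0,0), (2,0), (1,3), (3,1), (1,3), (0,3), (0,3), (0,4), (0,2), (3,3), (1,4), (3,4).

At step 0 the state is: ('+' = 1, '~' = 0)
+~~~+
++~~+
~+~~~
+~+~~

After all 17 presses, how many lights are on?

t=0: +~~~+
++~~+
~+~~~
+~+~~
t=1: ++~~+
~~+~+
~~~~~
+~+~~
t=2: ++~~+
~~+++
~~+++
+~++~
t=3: +~~~+
++~++
~++++
+~++~
t=4: +~~~+
++~+~
~++~~
+~+++
t=5: +~~~+
++~+~
~+++~
+~~~~
t=6: ~+~~+
~+~+~
~+++~
+~~~~
t=7: ~+~~+
++~+~
+~++~
~~~~~
t=8: ~+~++
+++~+
+~+~~
~~~~~
t=9: ~+~++
+++~+
+++~~
+++~~
t=10: ~+~~+
++~+~
++++~
+++~~
t=11: ~+++~
++~~~
++++~
+++~~
t=12: ~+~~+
++~+~
++++~
+++~~
t=13: ~+~+~
++~++
++++~
+++~~
t=14: ~~+~~
+++++
++++~
+++~~
t=15: ~~+~~
+++++
+++~~
++~++
t=16: ~~+~+
+++~~
+++~+
++~++
t=17: ~~+~+
+++~~
+++~~
++~~~

10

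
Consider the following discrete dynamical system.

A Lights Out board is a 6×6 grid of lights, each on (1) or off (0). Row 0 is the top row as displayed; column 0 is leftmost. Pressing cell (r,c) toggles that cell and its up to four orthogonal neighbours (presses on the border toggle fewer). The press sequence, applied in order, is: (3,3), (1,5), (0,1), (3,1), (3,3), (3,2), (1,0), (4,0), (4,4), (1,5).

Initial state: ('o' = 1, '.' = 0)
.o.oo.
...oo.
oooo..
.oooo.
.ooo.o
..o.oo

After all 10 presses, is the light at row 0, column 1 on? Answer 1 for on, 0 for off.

gen 0: .o.oo.
...oo.
oooo..
.oooo.
.ooo.o
..o.oo
gen 1: .o.oo.
...oo.
ooo...
.o....
.oo..o
..o.oo
gen 2: .o.ooo
...o.o
ooo..o
.o....
.oo..o
..o.oo
gen 3: o.oooo
.o.o.o
ooo..o
.o....
.oo..o
..o.oo
gen 4: o.oooo
.o.o.o
o.o..o
o.o...
..o..o
..o.oo
gen 5: o.oooo
.o.o.o
o.oo.o
o..oo.
..oo.o
..o.oo
gen 6: o.oooo
.o.o.o
o..o.o
ooo.o.
...o.o
..o.oo
gen 7: ..oooo
o..o.o
...o.o
ooo.o.
...o.o
..o.oo
gen 8: ..oooo
o..o.o
...o.o
.oo.o.
oo.o.o
o.o.oo
gen 9: ..oooo
o..o.o
...o.o
.oo...
oo..o.
o.o..o
gen 10: ..ooo.
o..oo.
...o..
.oo...
oo..o.
o.o..o

0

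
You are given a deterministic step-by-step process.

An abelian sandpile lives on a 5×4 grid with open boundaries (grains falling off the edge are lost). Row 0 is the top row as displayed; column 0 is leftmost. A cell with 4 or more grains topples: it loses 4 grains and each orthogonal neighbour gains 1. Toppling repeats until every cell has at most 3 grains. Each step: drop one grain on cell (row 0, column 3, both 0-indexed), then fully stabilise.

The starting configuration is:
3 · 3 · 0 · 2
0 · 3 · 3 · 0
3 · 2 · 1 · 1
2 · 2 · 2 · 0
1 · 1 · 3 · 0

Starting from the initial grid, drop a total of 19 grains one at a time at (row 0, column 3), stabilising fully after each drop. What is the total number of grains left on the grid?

step 0: 3 · 3 · 0 · 2
0 · 3 · 3 · 0
3 · 2 · 1 · 1
2 · 2 · 2 · 0
1 · 1 · 3 · 0
step 1: 3 · 3 · 0 · 3
0 · 3 · 3 · 0
3 · 2 · 1 · 1
2 · 2 · 2 · 0
1 · 1 · 3 · 0
step 2: 3 · 3 · 1 · 0
0 · 3 · 3 · 1
3 · 2 · 1 · 1
2 · 2 · 2 · 0
1 · 1 · 3 · 0
step 3: 3 · 3 · 1 · 1
0 · 3 · 3 · 1
3 · 2 · 1 · 1
2 · 2 · 2 · 0
1 · 1 · 3 · 0
step 4: 3 · 3 · 1 · 2
0 · 3 · 3 · 1
3 · 2 · 1 · 1
2 · 2 · 2 · 0
1 · 1 · 3 · 0
step 5: 3 · 3 · 1 · 3
0 · 3 · 3 · 1
3 · 2 · 1 · 1
2 · 2 · 2 · 0
1 · 1 · 3 · 0
step 6: 3 · 3 · 2 · 0
0 · 3 · 3 · 2
3 · 2 · 1 · 1
2 · 2 · 2 · 0
1 · 1 · 3 · 0
step 7: 3 · 3 · 2 · 1
0 · 3 · 3 · 2
3 · 2 · 1 · 1
2 · 2 · 2 · 0
1 · 1 · 3 · 0
step 8: 3 · 3 · 2 · 2
0 · 3 · 3 · 2
3 · 2 · 1 · 1
2 · 2 · 2 · 0
1 · 1 · 3 · 0
step 9: 3 · 3 · 2 · 3
0 · 3 · 3 · 2
3 · 2 · 1 · 1
2 · 2 · 2 · 0
1 · 1 · 3 · 0
step 10: 3 · 3 · 3 · 0
0 · 3 · 3 · 3
3 · 2 · 1 · 1
2 · 2 · 2 · 0
1 · 1 · 3 · 0
step 11: 3 · 3 · 3 · 1
0 · 3 · 3 · 3
3 · 2 · 1 · 1
2 · 2 · 2 · 0
1 · 1 · 3 · 0
step 12: 3 · 3 · 3 · 2
0 · 3 · 3 · 3
3 · 2 · 1 · 1
2 · 2 · 2 · 0
1 · 1 · 3 · 0
step 13: 3 · 3 · 3 · 3
0 · 3 · 3 · 3
3 · 2 · 1 · 1
2 · 2 · 2 · 0
1 · 1 · 3 · 0
step 14: 0 · 2 · 2 · 2
2 · 1 · 2 · 1
3 · 3 · 2 · 2
2 · 2 · 2 · 0
1 · 1 · 3 · 0
step 15: 0 · 2 · 2 · 3
2 · 1 · 2 · 1
3 · 3 · 2 · 2
2 · 2 · 2 · 0
1 · 1 · 3 · 0
step 16: 0 · 2 · 3 · 0
2 · 1 · 2 · 2
3 · 3 · 2 · 2
2 · 2 · 2 · 0
1 · 1 · 3 · 0
step 17: 0 · 2 · 3 · 1
2 · 1 · 2 · 2
3 · 3 · 2 · 2
2 · 2 · 2 · 0
1 · 1 · 3 · 0
step 18: 0 · 2 · 3 · 2
2 · 1 · 2 · 2
3 · 3 · 2 · 2
2 · 2 · 2 · 0
1 · 1 · 3 · 0
step 19: 0 · 2 · 3 · 3
2 · 1 · 2 · 2
3 · 3 · 2 · 2
2 · 2 · 2 · 0
1 · 1 · 3 · 0

36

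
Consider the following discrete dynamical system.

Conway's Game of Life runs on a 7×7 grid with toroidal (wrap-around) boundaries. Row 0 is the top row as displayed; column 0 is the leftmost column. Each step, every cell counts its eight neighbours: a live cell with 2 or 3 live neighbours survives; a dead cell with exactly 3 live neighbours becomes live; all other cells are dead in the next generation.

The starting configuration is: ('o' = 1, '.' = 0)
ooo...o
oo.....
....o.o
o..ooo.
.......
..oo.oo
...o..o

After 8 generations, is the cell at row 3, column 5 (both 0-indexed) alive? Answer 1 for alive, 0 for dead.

gen 0: ooo...o
oo.....
....o.o
o..ooo.
.......
..oo.oo
...o..o
gen 1: ..o...o
..o..o.
.o.oo.o
...oooo
..o....
..ooooo
...oo..
gen 2: ..o.oo.
ooo.ooo
o.....o
o.....o
..o....
..o..o.
......o
gen 3: ..o.o..
..o.o..
.......
oo....o
.o....o
.......
...oo.o
gen 4: ..o.o..
.......
oo.....
.o....o
.o....o
o....o.
...ooo.
gen 5: ....oo.
.o.....
oo.....
.oo...o
.o...oo
o....o.
...o.oo
gen 6: ....ooo
oo.....
.......
..o..oo
.oo..o.
o......
.......
gen 7: o....oo
o....oo
oo....o
.oo..oo
ooo..o.
.o.....
.....oo
gen 8: ....o..
.......
..o....
.....o.
.....o.
.oo..o.
.....o.

1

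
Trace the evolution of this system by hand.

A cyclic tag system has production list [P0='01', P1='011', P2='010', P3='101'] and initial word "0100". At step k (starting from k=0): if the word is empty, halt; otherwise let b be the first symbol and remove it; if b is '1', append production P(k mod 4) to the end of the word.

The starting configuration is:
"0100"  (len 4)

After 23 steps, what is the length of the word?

gen 0: "0100"  (len 4)
gen 1: "100"  (len 3)
gen 2: "00011"  (len 5)
gen 3: "0011"  (len 4)
gen 4: "011"  (len 3)
gen 5: "11"  (len 2)
gen 6: "1011"  (len 4)
gen 7: "011010"  (len 6)
gen 8: "11010"  (len 5)
gen 9: "101001"  (len 6)
gen 10: "01001011"  (len 8)
gen 11: "1001011"  (len 7)
gen 12: "001011101"  (len 9)
gen 13: "01011101"  (len 8)
gen 14: "1011101"  (len 7)
gen 15: "011101010"  (len 9)
gen 16: "11101010"  (len 8)
gen 17: "110101001"  (len 9)
gen 18: "10101001011"  (len 11)
gen 19: "0101001011010"  (len 13)
gen 20: "101001011010"  (len 12)
gen 21: "0100101101001"  (len 13)
gen 22: "100101101001"  (len 12)
gen 23: "00101101001010"  (len 14)

14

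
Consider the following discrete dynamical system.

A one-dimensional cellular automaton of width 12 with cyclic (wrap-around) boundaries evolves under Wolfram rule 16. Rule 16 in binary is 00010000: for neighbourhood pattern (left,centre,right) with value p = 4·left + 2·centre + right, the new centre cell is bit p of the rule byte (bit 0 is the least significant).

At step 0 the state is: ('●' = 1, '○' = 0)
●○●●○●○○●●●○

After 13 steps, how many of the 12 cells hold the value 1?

1

0) ●○●●○●○○●●●○
1) ○○○○○○●○○○○○
2) ○○○○○○○●○○○○
3) ○○○○○○○○●○○○
4) ○○○○○○○○○●○○
5) ○○○○○○○○○○●○
6) ○○○○○○○○○○○●
7) ●○○○○○○○○○○○
8) ○●○○○○○○○○○○
9) ○○●○○○○○○○○○
10) ○○○●○○○○○○○○
11) ○○○○●○○○○○○○
12) ○○○○○●○○○○○○
13) ○○○○○○●○○○○○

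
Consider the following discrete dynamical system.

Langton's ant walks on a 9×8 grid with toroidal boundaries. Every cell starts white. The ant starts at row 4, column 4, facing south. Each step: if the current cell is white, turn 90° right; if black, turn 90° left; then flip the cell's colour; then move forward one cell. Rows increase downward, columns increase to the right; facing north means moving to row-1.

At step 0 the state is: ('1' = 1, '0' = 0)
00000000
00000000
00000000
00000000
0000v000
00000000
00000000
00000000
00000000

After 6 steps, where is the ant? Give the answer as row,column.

[0] 00000000
00000000
00000000
00000000
0000v000
00000000
00000000
00000000
00000000
[1] 00000000
00000000
00000000
00000000
000<1000
00000000
00000000
00000000
00000000
[2] 00000000
00000000
00000000
000^0000
00011000
00000000
00000000
00000000
00000000
[3] 00000000
00000000
00000000
0001>000
00011000
00000000
00000000
00000000
00000000
[4] 00000000
00000000
00000000
00011000
0001v000
00000000
00000000
00000000
00000000
[5] 00000000
00000000
00000000
00011000
00010>00
00000000
00000000
00000000
00000000
[6] 00000000
00000000
00000000
00011000
00010100
00000v00
00000000
00000000
00000000

5,5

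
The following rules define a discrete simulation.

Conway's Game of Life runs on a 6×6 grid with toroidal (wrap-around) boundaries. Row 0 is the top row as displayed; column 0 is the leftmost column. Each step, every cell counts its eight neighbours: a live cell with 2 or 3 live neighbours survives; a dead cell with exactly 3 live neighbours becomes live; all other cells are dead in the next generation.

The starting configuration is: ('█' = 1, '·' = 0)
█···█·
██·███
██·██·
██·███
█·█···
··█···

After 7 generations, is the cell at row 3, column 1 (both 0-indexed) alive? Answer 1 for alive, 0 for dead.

0

t=0: █···█·
██·███
██·██·
██·███
█·█···
··█···
t=1: █·█·█·
······
······
······
█·█·█·
···█·█
t=2: ···███
······
······
······
···███
█·█···
t=3: ···███
····█·
······
····█·
···███
█·█···
t=4: ···███
···███
······
···███
···███
█·█···
t=5: █·█···
···█·█
······
···█·█
█·█···
█·█···
t=6: █·██·█
······
······
······
█·██·█
█·██·█
t=7: █·██·█
······
······
······
█·██·█
······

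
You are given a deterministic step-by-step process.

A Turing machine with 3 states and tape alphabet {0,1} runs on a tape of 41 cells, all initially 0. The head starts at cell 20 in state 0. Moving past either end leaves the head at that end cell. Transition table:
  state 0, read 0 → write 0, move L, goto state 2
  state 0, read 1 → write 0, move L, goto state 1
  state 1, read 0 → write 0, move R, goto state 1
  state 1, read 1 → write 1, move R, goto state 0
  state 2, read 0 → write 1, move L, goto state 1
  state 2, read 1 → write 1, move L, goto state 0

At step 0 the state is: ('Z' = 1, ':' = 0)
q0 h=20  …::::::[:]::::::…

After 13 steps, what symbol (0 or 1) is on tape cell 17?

1

gen 0: q0 h=20  …::::::[:]::::::…
gen 1: q2 h=19  …::::::[:]::::::…
gen 2: q1 h=18  …::::::[:]Z:::::…
gen 3: q1 h=19  …::::::[Z]::::::…
gen 4: q0 h=20  …:::::Z[:]::::::…
gen 5: q2 h=19  …::::::[Z]::::::…
gen 6: q0 h=18  …::::::[:]Z:::::…
gen 7: q2 h=17  …::::::[:]:Z::::…
gen 8: q1 h=16  …::::::[:]Z:Z:::…
gen 9: q1 h=17  …::::::[Z]:Z::::…
gen 10: q0 h=18  …:::::Z[:]Z:::::…
gen 11: q2 h=17  …::::::[Z]:Z::::…
gen 12: q0 h=16  …::::::[:]Z:Z:::…
gen 13: q2 h=15  …::::::[:]:Z:Z::…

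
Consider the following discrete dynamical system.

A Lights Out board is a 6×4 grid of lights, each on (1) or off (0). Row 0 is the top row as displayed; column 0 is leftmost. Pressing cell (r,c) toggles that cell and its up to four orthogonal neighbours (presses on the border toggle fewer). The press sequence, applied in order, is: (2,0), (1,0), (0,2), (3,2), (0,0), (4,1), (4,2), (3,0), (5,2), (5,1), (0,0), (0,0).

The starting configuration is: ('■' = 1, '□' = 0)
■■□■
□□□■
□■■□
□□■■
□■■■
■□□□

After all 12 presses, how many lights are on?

0) ■■□■
□□□■
□■■□
□□■■
□■■■
■□□□
1) ■■□■
■□□■
■□■□
■□■■
□■■■
■□□□
2) □■□■
□■□■
□□■□
■□■■
□■■■
■□□□
3) □□■□
□■■■
□□■□
■□■■
□■■■
■□□□
4) □□■□
□■■■
□□□□
■■□□
□■□■
■□□□
5) ■■■□
■■■■
□□□□
■■□□
□■□■
■□□□
6) ■■■□
■■■■
□□□□
■□□□
■□■■
■■□□
7) ■■■□
■■■■
□□□□
■□■□
■■□□
■■■□
8) ■■■□
■■■■
■□□□
□■■□
□■□□
■■■□
9) ■■■□
■■■■
■□□□
□■■□
□■■□
■□□■
10) ■■■□
■■■■
■□□□
□■■□
□□■□
□■■■
11) □□■□
□■■■
■□□□
□■■□
□□■□
□■■■
12) ■■■□
■■■■
■□□□
□■■□
□□■□
□■■■

14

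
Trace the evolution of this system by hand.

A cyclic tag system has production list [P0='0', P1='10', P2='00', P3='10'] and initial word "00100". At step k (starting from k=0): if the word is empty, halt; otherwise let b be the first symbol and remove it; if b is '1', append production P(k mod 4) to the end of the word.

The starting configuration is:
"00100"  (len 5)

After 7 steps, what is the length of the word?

0) "00100"  (len 5)
1) "0100"  (len 4)
2) "100"  (len 3)
3) "0000"  (len 4)
4) "000"  (len 3)
5) "00"  (len 2)
6) "0"  (len 1)
7) (halted — word empty)

0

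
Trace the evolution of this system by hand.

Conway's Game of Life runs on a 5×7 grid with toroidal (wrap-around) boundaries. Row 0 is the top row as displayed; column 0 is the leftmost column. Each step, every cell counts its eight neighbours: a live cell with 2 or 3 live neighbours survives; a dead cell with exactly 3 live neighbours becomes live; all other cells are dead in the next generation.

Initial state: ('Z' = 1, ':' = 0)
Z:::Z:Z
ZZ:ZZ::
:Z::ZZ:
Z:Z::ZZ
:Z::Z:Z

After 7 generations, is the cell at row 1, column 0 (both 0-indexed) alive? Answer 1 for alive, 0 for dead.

step 0: Z:::Z:Z
ZZ:ZZ::
:Z::ZZ:
Z:Z::ZZ
:Z::Z:Z
step 1: ::Z:Z:Z
:ZZZ:::
:::::::
::ZZ:::
:Z:ZZ::
step 2: Z:::ZZ:
:ZZZ:::
:Z:::::
::ZZZ::
:Z::ZZ:
step 3: Z::::ZZ
ZZZZZ::
:Z::Z::
:ZZZZZ:
:ZZ:::Z
step 4: ::::ZZ:
::ZZZ::
:::::::
::::ZZ:
:::::::
step 5: ::::ZZ:
:::ZZZ:
:::::Z:
:::::::
:::::::
step 6: :::Z:Z:
:::Z::Z
:::::Z:
:::::::
:::::::
step 7: ::::Z::
:::::ZZ
:::::::
:::::::
:::::::

0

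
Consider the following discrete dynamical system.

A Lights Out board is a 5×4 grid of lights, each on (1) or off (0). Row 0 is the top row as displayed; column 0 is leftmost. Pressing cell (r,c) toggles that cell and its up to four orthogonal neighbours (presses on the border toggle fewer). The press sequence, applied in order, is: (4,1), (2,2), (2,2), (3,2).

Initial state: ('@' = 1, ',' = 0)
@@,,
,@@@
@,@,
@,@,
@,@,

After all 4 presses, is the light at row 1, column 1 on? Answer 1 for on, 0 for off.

1

t=0: @@,,
,@@@
@,@,
@,@,
@,@,
t=1: @@,,
,@@@
@,@,
@@@,
,@,,
t=2: @@,,
,@,@
@@,@
@@,,
,@,,
t=3: @@,,
,@@@
@,@,
@@@,
,@,,
t=4: @@,,
,@@@
@,,,
@,,@
,@@,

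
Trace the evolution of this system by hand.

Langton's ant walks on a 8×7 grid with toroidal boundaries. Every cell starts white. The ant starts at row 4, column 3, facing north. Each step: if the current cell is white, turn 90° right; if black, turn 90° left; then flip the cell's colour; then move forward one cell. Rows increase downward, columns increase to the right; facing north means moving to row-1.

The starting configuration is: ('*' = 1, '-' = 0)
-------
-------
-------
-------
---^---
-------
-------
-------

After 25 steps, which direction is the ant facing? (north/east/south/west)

east

[0] -------
-------
-------
-------
---^---
-------
-------
-------
[1] -------
-------
-------
-------
---*>--
-------
-------
-------
[2] -------
-------
-------
-------
---**--
----v--
-------
-------
[3] -------
-------
-------
-------
---**--
---<*--
-------
-------
[4] -------
-------
-------
-------
---^*--
---**--
-------
-------
[5] -------
-------
-------
-------
--<-*--
---**--
-------
-------
[6] -------
-------
-------
--^----
--*-*--
---**--
-------
-------
[7] -------
-------
-------
--*>---
--*-*--
---**--
-------
-------
[8] -------
-------
-------
--**---
--*v*--
---**--
-------
-------
[9] -------
-------
-------
--**---
--<**--
---**--
-------
-------
[10] -------
-------
-------
--**---
---**--
--v**--
-------
-------
[11] -------
-------
-------
--**---
---**--
-<***--
-------
-------
[12] -------
-------
-------
--**---
-^-**--
-****--
-------
-------
[13] -------
-------
-------
--**---
-*>**--
-****--
-------
-------
[14] -------
-------
-------
--**---
-****--
-*v**--
-------
-------
[15] -------
-------
-------
--**---
-****--
-*->*--
-------
-------
[16] -------
-------
-------
--**---
-**^*--
-*--*--
-------
-------
[17] -------
-------
-------
--**---
-*<-*--
-*--*--
-------
-------
[18] -------
-------
-------
--**---
-*--*--
-*v-*--
-------
-------
[19] -------
-------
-------
--**---
-*--*--
-<*-*--
-------
-------
[20] -------
-------
-------
--**---
-*--*--
--*-*--
-v-----
-------
[21] -------
-------
-------
--**---
-*--*--
--*-*--
<*-----
-------
[22] -------
-------
-------
--**---
-*--*--
^-*-*--
**-----
-------
[23] -------
-------
-------
--**---
-*--*--
*>*-*--
**-----
-------
[24] -------
-------
-------
--**---
-*--*--
***-*--
*v-----
-------
[25] -------
-------
-------
--**---
-*--*--
***-*--
*->----
-------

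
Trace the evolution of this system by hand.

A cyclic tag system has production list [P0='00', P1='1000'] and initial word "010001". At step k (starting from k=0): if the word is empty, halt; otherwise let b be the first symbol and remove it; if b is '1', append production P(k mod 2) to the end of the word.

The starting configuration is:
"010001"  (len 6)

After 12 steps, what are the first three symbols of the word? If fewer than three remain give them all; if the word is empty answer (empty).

gen 0: "010001"  (len 6)
gen 1: "10001"  (len 5)
gen 2: "00011000"  (len 8)
gen 3: "0011000"  (len 7)
gen 4: "011000"  (len 6)
gen 5: "11000"  (len 5)
gen 6: "10001000"  (len 8)
gen 7: "000100000"  (len 9)
gen 8: "00100000"  (len 8)
gen 9: "0100000"  (len 7)
gen 10: "100000"  (len 6)
gen 11: "0000000"  (len 7)
gen 12: "000000"  (len 6)

000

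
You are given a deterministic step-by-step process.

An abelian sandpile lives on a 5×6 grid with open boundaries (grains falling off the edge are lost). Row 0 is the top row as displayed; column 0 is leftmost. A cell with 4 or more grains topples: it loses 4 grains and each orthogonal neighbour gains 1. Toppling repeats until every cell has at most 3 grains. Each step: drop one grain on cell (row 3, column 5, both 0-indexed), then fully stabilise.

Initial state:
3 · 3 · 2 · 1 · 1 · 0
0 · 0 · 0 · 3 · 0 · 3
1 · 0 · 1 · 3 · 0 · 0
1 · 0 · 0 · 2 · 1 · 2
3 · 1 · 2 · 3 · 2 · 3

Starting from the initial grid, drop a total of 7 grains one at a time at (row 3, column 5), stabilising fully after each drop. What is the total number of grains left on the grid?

k=0  3 · 3 · 2 · 1 · 1 · 0
0 · 0 · 0 · 3 · 0 · 3
1 · 0 · 1 · 3 · 0 · 0
1 · 0 · 0 · 2 · 1 · 2
3 · 1 · 2 · 3 · 2 · 3
k=1  3 · 3 · 2 · 1 · 1 · 0
0 · 0 · 0 · 3 · 0 · 3
1 · 0 · 1 · 3 · 0 · 0
1 · 0 · 0 · 2 · 1 · 3
3 · 1 · 2 · 3 · 2 · 3
k=2  3 · 3 · 2 · 1 · 1 · 0
0 · 0 · 0 · 3 · 0 · 3
1 · 0 · 1 · 3 · 0 · 1
1 · 0 · 0 · 2 · 2 · 1
3 · 1 · 2 · 3 · 3 · 0
k=3  3 · 3 · 2 · 1 · 1 · 0
0 · 0 · 0 · 3 · 0 · 3
1 · 0 · 1 · 3 · 0 · 1
1 · 0 · 0 · 2 · 2 · 2
3 · 1 · 2 · 3 · 3 · 0
k=4  3 · 3 · 2 · 1 · 1 · 0
0 · 0 · 0 · 3 · 0 · 3
1 · 0 · 1 · 3 · 0 · 1
1 · 0 · 0 · 2 · 2 · 3
3 · 1 · 2 · 3 · 3 · 0
k=5  3 · 3 · 2 · 1 · 1 · 0
0 · 0 · 0 · 3 · 0 · 3
1 · 0 · 1 · 3 · 0 · 2
1 · 0 · 0 · 2 · 3 · 0
3 · 1 · 2 · 3 · 3 · 1
k=6  3 · 3 · 2 · 1 · 1 · 0
0 · 0 · 0 · 3 · 0 · 3
1 · 0 · 1 · 3 · 0 · 2
1 · 0 · 0 · 2 · 3 · 1
3 · 1 · 2 · 3 · 3 · 1
k=7  3 · 3 · 2 · 1 · 1 · 0
0 · 0 · 0 · 3 · 0 · 3
1 · 0 · 1 · 3 · 0 · 2
1 · 0 · 0 · 2 · 3 · 2
3 · 1 · 2 · 3 · 3 · 1

44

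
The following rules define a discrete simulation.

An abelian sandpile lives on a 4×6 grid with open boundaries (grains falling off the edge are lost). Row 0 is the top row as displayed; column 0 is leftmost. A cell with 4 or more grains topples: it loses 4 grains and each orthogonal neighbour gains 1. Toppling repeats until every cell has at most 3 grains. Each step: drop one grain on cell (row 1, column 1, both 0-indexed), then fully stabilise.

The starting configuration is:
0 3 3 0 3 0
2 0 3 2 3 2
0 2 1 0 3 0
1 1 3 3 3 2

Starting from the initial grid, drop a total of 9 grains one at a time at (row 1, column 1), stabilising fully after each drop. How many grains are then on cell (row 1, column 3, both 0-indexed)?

k=0  0 3 3 0 3 0
2 0 3 2 3 2
0 2 1 0 3 0
1 1 3 3 3 2
k=1  0 3 3 0 3 0
2 1 3 2 3 2
0 2 1 0 3 0
1 1 3 3 3 2
k=2  0 3 3 0 3 0
2 2 3 2 3 2
0 2 1 0 3 0
1 1 3 3 3 2
k=3  0 3 3 0 3 0
2 3 3 2 3 2
0 2 1 0 3 0
1 1 3 3 3 2
k=4  1 1 1 1 3 0
3 2 1 3 3 2
0 3 2 0 3 0
1 1 3 3 3 2
k=5  1 1 1 1 3 0
3 3 1 3 3 2
0 3 2 0 3 0
1 1 3 3 3 2
k=6  2 2 1 1 3 0
0 2 2 3 3 2
2 0 3 0 3 0
1 2 3 3 3 2
k=7  2 2 1 1 3 0
0 3 2 3 3 2
2 0 3 0 3 0
1 2 3 3 3 2
k=8  2 3 1 1 3 0
1 0 3 3 3 2
2 1 3 0 3 0
1 2 3 3 3 2
k=9  2 3 1 1 3 0
1 1 3 3 3 2
2 1 3 0 3 0
1 2 3 3 3 2

3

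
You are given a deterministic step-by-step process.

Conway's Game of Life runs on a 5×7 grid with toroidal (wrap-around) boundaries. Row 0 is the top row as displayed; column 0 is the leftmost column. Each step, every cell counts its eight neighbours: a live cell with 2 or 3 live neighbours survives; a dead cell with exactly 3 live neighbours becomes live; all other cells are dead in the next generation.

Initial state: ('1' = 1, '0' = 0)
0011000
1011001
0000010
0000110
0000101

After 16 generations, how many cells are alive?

2

0) 0011000
1011001
0000010
0000110
0000101
1) 1110111
0111101
0001010
0000101
0000100
2) 0000001
0000000
1000001
0001100
0100100
3) 0000000
1000001
0000000
1001110
0001110
4) 0000111
0000000
1000110
0001011
0001011
5) 0000101
0000000
0000110
1001000
1001000
6) 0000000
0000100
0000100
0001001
1001101
7) 0001110
0000000
0001110
1001001
1001111
8) 0001000
0000000
0001111
1010000
1010000
9) 0000000
0001010
0001111
1010110
0011000
10) 0011100
0001011
0010000
0110000
0111100
11) 0100000
0000010
0111000
0000000
0000100
12) 0000000
0100000
0010000
0011000
0000000
13) 0000000
0000000
0111000
0011000
0000000
14) 0000000
0010000
0101000
0101000
0000000
15) 0000000
0010000
0101000
0000000
0000000
16) 0000000
0010000
0010000
0000000
0000000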